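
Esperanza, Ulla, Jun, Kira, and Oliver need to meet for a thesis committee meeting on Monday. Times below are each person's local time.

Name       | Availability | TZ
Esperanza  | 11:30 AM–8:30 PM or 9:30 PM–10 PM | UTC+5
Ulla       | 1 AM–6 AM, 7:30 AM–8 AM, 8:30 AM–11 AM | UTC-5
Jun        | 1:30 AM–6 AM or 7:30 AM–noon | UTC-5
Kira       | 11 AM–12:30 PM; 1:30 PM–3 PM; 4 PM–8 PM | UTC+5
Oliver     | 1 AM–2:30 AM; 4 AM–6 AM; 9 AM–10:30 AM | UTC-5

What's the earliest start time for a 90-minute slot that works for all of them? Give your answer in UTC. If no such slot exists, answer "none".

none

Esperanza in UTC: 06:30-15:30, 16:30-17:00 (subtract 5h to convert from UTC+5).
Ulla in UTC: 06:00-11:00, 12:30-13:00, 13:30-16:00 (add 5h to convert from UTC-5).
Jun in UTC: 06:30-11:00, 12:30-17:00 (add 5h to convert from UTC-5).
Kira in UTC: 06:00-07:30, 08:30-10:00, 11:00-15:00 (subtract 5h to convert from UTC+5).
Oliver in UTC: 06:00-07:30, 09:00-11:00, 14:00-15:30 (add 5h to convert from UTC-5).
Esperanza ∩ Ulla: 06:30-11:00, 12:30-13:00, 13:30-15:30.
Esperanza ∩ Ulla ∩ Jun: 06:30-11:00, 12:30-13:00, 13:30-15:30.
Esperanza ∩ Ulla ∩ Jun ∩ Kira: 06:30-07:30, 08:30-10:00, 12:30-13:00, 13:30-15:00.
Esperanza ∩ Ulla ∩ Jun ∩ Kira ∩ Oliver: 06:30-07:30, 09:00-10:00, 14:00-15:00.
No common window is at least 90 minutes long.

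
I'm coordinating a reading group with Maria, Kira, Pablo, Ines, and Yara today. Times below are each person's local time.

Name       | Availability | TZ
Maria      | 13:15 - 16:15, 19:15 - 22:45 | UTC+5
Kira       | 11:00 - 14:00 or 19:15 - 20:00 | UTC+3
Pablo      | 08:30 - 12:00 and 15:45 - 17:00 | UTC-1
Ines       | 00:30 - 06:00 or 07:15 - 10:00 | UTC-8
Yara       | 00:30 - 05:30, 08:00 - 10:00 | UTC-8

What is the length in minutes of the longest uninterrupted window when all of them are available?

Maria in UTC: 08:15-11:15, 14:15-17:45 (subtract 5h to convert from UTC+5).
Kira in UTC: 08:00-11:00, 16:15-17:00 (subtract 3h to convert from UTC+3).
Pablo in UTC: 09:30-13:00, 16:45-18:00 (add 1h to convert from UTC-1).
Ines in UTC: 08:30-14:00, 15:15-18:00 (add 8h to convert from UTC-8).
Yara in UTC: 08:30-13:30, 16:00-18:00 (add 8h to convert from UTC-8).
Maria ∩ Kira: 08:15-11:00, 16:15-17:00.
Maria ∩ Kira ∩ Pablo: 09:30-11:00, 16:45-17:00.
Maria ∩ Kira ∩ Pablo ∩ Ines: 09:30-11:00, 16:45-17:00.
Maria ∩ Kira ∩ Pablo ∩ Ines ∩ Yara: 09:30-11:00, 16:45-17:00.
So the common availability across everyone is 09:30-11:00, 16:45-17:00.
The longest is 09:30-11:00 at 90 minutes.

90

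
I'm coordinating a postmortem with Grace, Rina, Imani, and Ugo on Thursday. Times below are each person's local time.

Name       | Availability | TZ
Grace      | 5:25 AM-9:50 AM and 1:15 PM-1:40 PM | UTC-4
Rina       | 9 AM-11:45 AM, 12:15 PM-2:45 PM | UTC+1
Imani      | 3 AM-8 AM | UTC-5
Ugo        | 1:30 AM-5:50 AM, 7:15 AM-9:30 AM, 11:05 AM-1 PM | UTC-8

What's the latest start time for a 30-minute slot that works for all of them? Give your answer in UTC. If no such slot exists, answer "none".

12:30

Grace in UTC: 09:25-13:50, 17:15-17:40 (add 4h to convert from UTC-4).
Rina in UTC: 08:00-10:45, 11:15-13:45 (subtract 1h to convert from UTC+1).
Imani in UTC: 08:00-13:00 (add 5h to convert from UTC-5).
Ugo in UTC: 09:30-13:50, 15:15-17:30, 19:05-21:00 (add 8h to convert from UTC-8).
Grace ∩ Rina: 09:25-10:45, 11:15-13:45.
Grace ∩ Rina ∩ Imani: 09:25-10:45, 11:15-13:00.
Grace ∩ Rina ∩ Imani ∩ Ugo: 09:30-10:45, 11:15-13:00.
The last common window of at least 30 minutes is 11:15-13:00; a 30-minute meeting can start as late as 12:30 and still end by 13:00.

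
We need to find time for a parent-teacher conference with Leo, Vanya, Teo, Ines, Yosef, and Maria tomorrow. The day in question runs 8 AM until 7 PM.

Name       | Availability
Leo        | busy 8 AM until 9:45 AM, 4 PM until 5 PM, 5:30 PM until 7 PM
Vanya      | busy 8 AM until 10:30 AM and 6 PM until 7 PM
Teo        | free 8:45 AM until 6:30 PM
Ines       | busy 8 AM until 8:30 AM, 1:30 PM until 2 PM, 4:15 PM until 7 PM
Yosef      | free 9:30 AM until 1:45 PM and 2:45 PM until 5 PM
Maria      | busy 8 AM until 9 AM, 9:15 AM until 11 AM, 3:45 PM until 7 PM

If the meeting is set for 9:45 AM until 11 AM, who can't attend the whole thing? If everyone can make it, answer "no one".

Maria, Vanya

Leo free: 09:45-16:00, 17:00-17:30 (invert busy blocks within the working day).
Vanya free: 10:30-18:00 (invert busy blocks within the working day).
Teo free: 08:45-18:30.
Ines free: 08:30-13:30, 14:00-16:15 (invert busy blocks within the working day).
Yosef free: 09:30-13:45, 14:45-17:00.
Maria free: 09:00-09:15, 11:00-15:45 (invert busy blocks within the working day).
Leo: free for 09:45-11:00. Vanya: not fully free for 09:45-11:00. Teo: free for 09:45-11:00. Ines: free for 09:45-11:00. Yosef: free for 09:45-11:00. Maria: not fully free for 09:45-11:00.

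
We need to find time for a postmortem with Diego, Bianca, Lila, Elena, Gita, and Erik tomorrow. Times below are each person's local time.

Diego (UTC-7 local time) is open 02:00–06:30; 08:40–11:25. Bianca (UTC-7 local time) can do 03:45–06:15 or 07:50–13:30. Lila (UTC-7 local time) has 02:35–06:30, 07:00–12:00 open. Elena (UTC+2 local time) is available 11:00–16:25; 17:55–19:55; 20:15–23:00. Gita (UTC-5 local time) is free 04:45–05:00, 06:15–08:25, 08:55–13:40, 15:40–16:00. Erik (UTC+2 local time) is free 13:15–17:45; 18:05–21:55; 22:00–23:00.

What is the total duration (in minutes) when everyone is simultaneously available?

240

Diego in UTC: 09:00-13:30, 15:40-18:25 (add 7h to convert from UTC-7).
Bianca in UTC: 10:45-13:15, 14:50-20:30 (add 7h to convert from UTC-7).
Lila in UTC: 09:35-13:30, 14:00-19:00 (add 7h to convert from UTC-7).
Elena in UTC: 09:00-14:25, 15:55-17:55, 18:15-21:00 (subtract 2h to convert from UTC+2).
Gita in UTC: 09:45-10:00, 11:15-13:25, 13:55-18:40, 20:40-21:00 (add 5h to convert from UTC-5).
Erik in UTC: 11:15-15:45, 16:05-19:55, 20:00-21:00 (subtract 2h to convert from UTC+2).
Diego ∩ Bianca: 10:45-13:15, 15:40-18:25.
Diego ∩ Bianca ∩ Lila: 10:45-13:15, 15:40-18:25.
Diego ∩ Bianca ∩ Lila ∩ Elena: 10:45-13:15, 15:55-17:55, 18:15-18:25.
Diego ∩ Bianca ∩ Lila ∩ Elena ∩ Gita: 11:15-13:15, 15:55-17:55, 18:15-18:25.
Diego ∩ Bianca ∩ Lila ∩ Elena ∩ Gita ∩ Erik: 11:15-13:15, 16:05-17:55, 18:15-18:25.
Those are the intersection windows.
Summing the common windows: 120 + 110 + 10 = 240 minutes.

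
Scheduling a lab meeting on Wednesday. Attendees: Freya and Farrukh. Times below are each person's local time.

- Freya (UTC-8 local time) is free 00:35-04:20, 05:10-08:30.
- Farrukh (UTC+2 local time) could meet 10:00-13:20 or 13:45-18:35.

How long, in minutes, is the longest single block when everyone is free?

Freya in UTC: 08:35-12:20, 13:10-16:30 (add 8h to convert from UTC-8).
Farrukh in UTC: 08:00-11:20, 11:45-16:35 (subtract 2h to convert from UTC+2).
Freya ∩ Farrukh: 08:35-11:20, 11:45-12:20, 13:10-16:30.
So the common availability across everyone is 08:35-11:20, 11:45-12:20, 13:10-16:30.
The longest is 13:10-16:30 at 200 minutes.

200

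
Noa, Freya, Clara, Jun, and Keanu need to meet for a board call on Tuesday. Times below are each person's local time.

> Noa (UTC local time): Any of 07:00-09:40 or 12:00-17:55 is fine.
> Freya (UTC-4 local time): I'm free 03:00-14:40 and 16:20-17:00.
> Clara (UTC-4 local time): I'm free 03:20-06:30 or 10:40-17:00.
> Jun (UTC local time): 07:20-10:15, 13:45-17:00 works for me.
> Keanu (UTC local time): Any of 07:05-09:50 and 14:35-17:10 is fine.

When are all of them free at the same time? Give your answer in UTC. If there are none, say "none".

Noa in UTC: 07:00-09:40, 12:00-17:55.
Freya in UTC: 07:00-18:40, 20:20-21:00 (add 4h to convert from UTC-4).
Clara in UTC: 07:20-10:30, 14:40-21:00 (add 4h to convert from UTC-4).
Jun in UTC: 07:20-10:15, 13:45-17:00.
Keanu in UTC: 07:05-09:50, 14:35-17:10.
Noa ∩ Freya: 07:00-09:40, 12:00-17:55.
Noa ∩ Freya ∩ Clara: 07:20-09:40, 14:40-17:55.
Noa ∩ Freya ∩ Clara ∩ Jun: 07:20-09:40, 14:40-17:00.
Noa ∩ Freya ∩ Clara ∩ Jun ∩ Keanu: 07:20-09:40, 14:40-17:00.

07:20-09:40, 14:40-17:00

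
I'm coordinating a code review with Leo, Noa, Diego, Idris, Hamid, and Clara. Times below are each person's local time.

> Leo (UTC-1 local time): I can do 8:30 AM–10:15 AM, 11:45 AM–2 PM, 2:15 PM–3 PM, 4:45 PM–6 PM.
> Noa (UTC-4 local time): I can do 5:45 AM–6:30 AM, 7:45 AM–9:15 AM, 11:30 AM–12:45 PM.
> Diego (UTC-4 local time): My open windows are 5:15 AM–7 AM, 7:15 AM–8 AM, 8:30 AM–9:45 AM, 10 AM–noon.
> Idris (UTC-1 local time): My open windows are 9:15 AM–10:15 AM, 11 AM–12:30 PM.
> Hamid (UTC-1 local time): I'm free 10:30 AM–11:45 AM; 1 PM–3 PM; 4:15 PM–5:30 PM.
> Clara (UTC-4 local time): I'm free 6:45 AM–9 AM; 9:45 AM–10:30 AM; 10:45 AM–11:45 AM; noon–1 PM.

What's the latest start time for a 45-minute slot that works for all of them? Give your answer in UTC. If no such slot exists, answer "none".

none

Leo in UTC: 09:30-11:15, 12:45-15:00, 15:15-16:00, 17:45-19:00 (add 1h to convert from UTC-1).
Noa in UTC: 09:45-10:30, 11:45-13:15, 15:30-16:45 (add 4h to convert from UTC-4).
Diego in UTC: 09:15-11:00, 11:15-12:00, 12:30-13:45, 14:00-16:00 (add 4h to convert from UTC-4).
Idris in UTC: 10:15-11:15, 12:00-13:30 (add 1h to convert from UTC-1).
Hamid in UTC: 11:30-12:45, 14:00-16:00, 17:15-18:30 (add 1h to convert from UTC-1).
Clara in UTC: 10:45-13:00, 13:45-14:30, 14:45-15:45, 16:00-17:00 (add 4h to convert from UTC-4).
Leo ∩ Noa: 09:45-10:30, 12:45-13:15, 15:30-16:00.
Leo ∩ Noa ∩ Diego: 09:45-10:30, 12:45-13:15, 15:30-16:00.
Leo ∩ Noa ∩ Diego ∩ Idris: 10:15-10:30, 12:45-13:15.
Leo ∩ Noa ∩ Diego ∩ Idris ∩ Hamid: ∅.
Leo ∩ Noa ∩ Diego ∩ Idris ∩ Hamid ∩ Clara: ∅.
There is no time when everyone is free.
No common window is at least 45 minutes long.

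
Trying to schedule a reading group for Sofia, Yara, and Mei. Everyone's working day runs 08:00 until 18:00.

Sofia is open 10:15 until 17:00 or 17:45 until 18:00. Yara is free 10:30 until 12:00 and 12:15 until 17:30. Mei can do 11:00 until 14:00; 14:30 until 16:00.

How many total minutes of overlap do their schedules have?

Sofia ∩ Yara: 10:30-12:00, 12:15-17:00.
Sofia ∩ Yara ∩ Mei: 11:00-12:00, 12:15-14:00, 14:30-16:00.
Summing the common windows: 60 + 105 + 90 = 255 minutes.

255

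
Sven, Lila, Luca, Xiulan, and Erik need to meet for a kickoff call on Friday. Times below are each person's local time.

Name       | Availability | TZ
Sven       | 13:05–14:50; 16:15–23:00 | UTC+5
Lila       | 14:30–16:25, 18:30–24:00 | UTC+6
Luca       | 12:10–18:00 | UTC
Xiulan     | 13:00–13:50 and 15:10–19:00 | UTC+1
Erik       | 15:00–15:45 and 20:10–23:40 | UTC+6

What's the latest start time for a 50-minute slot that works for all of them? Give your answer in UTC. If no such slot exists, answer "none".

Sven in UTC: 08:05-09:50, 11:15-18:00 (subtract 5h to convert from UTC+5).
Lila in UTC: 08:30-10:25, 12:30-18:00 (subtract 6h to convert from UTC+6).
Luca in UTC: 12:10-18:00.
Xiulan in UTC: 12:00-12:50, 14:10-18:00 (subtract 1h to convert from UTC+1).
Erik in UTC: 09:00-09:45, 14:10-17:40 (subtract 6h to convert from UTC+6).
Sven ∩ Lila: 08:30-09:50, 12:30-18:00.
Sven ∩ Lila ∩ Luca: 12:30-18:00.
Sven ∩ Lila ∩ Luca ∩ Xiulan: 12:30-12:50, 14:10-18:00.
Sven ∩ Lila ∩ Luca ∩ Xiulan ∩ Erik: 14:10-17:40.
So the common availability across everyone is 14:10-17:40.
The last common window of at least 50 minutes is 14:10-17:40; a 50-minute meeting can start as late as 16:50 and still end by 17:40.

16:50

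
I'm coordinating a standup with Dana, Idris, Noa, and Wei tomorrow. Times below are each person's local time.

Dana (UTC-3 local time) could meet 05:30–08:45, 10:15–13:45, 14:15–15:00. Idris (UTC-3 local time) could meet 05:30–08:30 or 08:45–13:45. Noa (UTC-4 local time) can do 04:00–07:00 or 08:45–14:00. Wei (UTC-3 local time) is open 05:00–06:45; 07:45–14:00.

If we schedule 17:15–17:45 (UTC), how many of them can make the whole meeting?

Dana in UTC: 08:30-11:45, 13:15-16:45, 17:15-18:00 (add 3h to convert from UTC-3).
Idris in UTC: 08:30-11:30, 11:45-16:45 (add 3h to convert from UTC-3).
Noa in UTC: 08:00-11:00, 12:45-18:00 (add 4h to convert from UTC-4).
Wei in UTC: 08:00-09:45, 10:45-17:00 (add 3h to convert from UTC-3).
Dana and Noa can make the full 17:15-17:45 slot — that's 2.

2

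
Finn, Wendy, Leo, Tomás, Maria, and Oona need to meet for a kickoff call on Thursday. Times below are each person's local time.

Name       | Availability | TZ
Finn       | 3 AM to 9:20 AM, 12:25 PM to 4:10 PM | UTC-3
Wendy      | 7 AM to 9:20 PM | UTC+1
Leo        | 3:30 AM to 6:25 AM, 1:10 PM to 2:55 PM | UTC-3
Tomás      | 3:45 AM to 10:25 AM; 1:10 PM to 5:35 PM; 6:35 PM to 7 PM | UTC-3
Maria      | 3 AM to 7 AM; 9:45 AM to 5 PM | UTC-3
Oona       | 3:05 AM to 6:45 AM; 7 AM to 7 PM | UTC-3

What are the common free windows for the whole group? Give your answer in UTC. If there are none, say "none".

06:45-09:25, 16:10-17:55

Finn in UTC: 06:00-12:20, 15:25-19:10 (add 3h to convert from UTC-3).
Wendy in UTC: 06:00-20:20 (subtract 1h to convert from UTC+1).
Leo in UTC: 06:30-09:25, 16:10-17:55 (add 3h to convert from UTC-3).
Tomás in UTC: 06:45-13:25, 16:10-20:35, 21:35-22:00 (add 3h to convert from UTC-3).
Maria in UTC: 06:00-10:00, 12:45-20:00 (add 3h to convert from UTC-3).
Oona in UTC: 06:05-09:45, 10:00-22:00 (add 3h to convert from UTC-3).
Finn ∩ Wendy: 06:00-12:20, 15:25-19:10.
Finn ∩ Wendy ∩ Leo: 06:30-09:25, 16:10-17:55.
Finn ∩ Wendy ∩ Leo ∩ Tomás: 06:45-09:25, 16:10-17:55.
Finn ∩ Wendy ∩ Leo ∩ Tomás ∩ Maria: 06:45-09:25, 16:10-17:55.
Finn ∩ Wendy ∩ Leo ∩ Tomás ∩ Maria ∩ Oona: 06:45-09:25, 16:10-17:55.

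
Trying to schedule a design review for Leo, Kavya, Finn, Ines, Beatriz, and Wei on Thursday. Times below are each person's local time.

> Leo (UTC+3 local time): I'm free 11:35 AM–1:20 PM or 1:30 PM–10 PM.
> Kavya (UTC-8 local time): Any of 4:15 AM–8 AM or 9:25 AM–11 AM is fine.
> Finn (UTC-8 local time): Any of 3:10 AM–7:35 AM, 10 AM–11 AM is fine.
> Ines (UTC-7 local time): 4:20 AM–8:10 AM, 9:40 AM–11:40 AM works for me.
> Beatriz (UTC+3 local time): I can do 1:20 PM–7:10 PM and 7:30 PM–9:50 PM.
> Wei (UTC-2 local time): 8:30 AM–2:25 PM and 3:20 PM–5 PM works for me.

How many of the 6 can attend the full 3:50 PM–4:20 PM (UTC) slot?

Leo in UTC: 08:35-10:20, 10:30-19:00 (subtract 3h to convert from UTC+3).
Kavya in UTC: 12:15-16:00, 17:25-19:00 (add 8h to convert from UTC-8).
Finn in UTC: 11:10-15:35, 18:00-19:00 (add 8h to convert from UTC-8).
Ines in UTC: 11:20-15:10, 16:40-18:40 (add 7h to convert from UTC-7).
Beatriz in UTC: 10:20-16:10, 16:30-18:50 (subtract 3h to convert from UTC+3).
Wei in UTC: 10:30-16:25, 17:20-19:00 (add 2h to convert from UTC-2).
Leo and Wei can make the full 15:50-16:20 slot — that's 2.

2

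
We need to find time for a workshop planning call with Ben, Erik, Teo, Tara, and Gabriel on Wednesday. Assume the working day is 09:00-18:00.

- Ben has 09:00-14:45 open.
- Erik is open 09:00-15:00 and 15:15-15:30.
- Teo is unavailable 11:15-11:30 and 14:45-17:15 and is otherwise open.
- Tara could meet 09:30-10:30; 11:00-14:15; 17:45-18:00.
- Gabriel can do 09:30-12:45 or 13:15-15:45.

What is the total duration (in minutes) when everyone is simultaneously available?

Ben free: 09:00-14:45.
Erik free: 09:00-15:00, 15:15-15:30.
Teo free: 09:00-11:15, 11:30-14:45, 17:15-18:00 (invert busy blocks within the working day).
Tara free: 09:30-10:30, 11:00-14:15, 17:45-18:00.
Gabriel free: 09:30-12:45, 13:15-15:45.
Ben ∩ Erik: 09:00-14:45.
Ben ∩ Erik ∩ Teo: 09:00-11:15, 11:30-14:45.
Ben ∩ Erik ∩ Teo ∩ Tara: 09:30-10:30, 11:00-11:15, 11:30-14:15.
Ben ∩ Erik ∩ Teo ∩ Tara ∩ Gabriel: 09:30-10:30, 11:00-11:15, 11:30-12:45, 13:15-14:15.
Summing the common windows: 60 + 15 + 75 + 60 = 210 minutes.

210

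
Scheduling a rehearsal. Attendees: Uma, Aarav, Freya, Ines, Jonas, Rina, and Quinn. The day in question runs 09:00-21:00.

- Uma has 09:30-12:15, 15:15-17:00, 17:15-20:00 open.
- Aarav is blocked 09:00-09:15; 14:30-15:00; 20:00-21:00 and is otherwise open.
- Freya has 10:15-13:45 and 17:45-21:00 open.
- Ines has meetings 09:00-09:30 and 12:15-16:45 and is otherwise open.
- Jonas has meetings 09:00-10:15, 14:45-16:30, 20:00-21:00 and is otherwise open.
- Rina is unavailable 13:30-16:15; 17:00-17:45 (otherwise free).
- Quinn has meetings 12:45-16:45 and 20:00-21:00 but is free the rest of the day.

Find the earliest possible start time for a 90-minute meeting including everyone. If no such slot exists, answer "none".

10:15

Uma free: 09:30-12:15, 15:15-17:00, 17:15-20:00.
Aarav free: 09:15-14:30, 15:00-20:00 (invert busy blocks within the working day).
Freya free: 10:15-13:45, 17:45-21:00.
Ines free: 09:30-12:15, 16:45-21:00 (invert busy blocks within the working day).
Jonas free: 10:15-14:45, 16:30-20:00 (invert busy blocks within the working day).
Rina free: 09:00-13:30, 16:15-17:00, 17:45-21:00 (invert busy blocks within the working day).
Quinn free: 09:00-12:45, 16:45-20:00 (invert busy blocks within the working day).
Uma ∩ Aarav: 09:30-12:15, 15:15-17:00, 17:15-20:00.
Uma ∩ Aarav ∩ Freya: 10:15-12:15, 17:45-20:00.
Uma ∩ Aarav ∩ Freya ∩ Ines: 10:15-12:15, 17:45-20:00.
Uma ∩ Aarav ∩ Freya ∩ Ines ∩ Jonas: 10:15-12:15, 17:45-20:00.
Uma ∩ Aarav ∩ Freya ∩ Ines ∩ Jonas ∩ Rina: 10:15-12:15, 17:45-20:00.
Uma ∩ Aarav ∩ Freya ∩ Ines ∩ Jonas ∩ Rina ∩ Quinn: 10:15-12:15, 17:45-20:00.
Those are the intersection windows.
The first common window of at least 90 minutes is 10:15-12:15, so the earliest start is 10:15.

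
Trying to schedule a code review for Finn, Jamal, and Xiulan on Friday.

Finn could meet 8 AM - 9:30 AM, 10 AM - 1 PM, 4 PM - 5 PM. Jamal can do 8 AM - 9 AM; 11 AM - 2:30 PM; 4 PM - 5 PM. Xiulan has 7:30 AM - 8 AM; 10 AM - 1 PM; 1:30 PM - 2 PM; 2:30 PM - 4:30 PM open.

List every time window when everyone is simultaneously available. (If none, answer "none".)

Finn ∩ Jamal: 08:00-09:00, 11:00-13:00, 16:00-17:00.
Finn ∩ Jamal ∩ Xiulan: 11:00-13:00, 16:00-16:30.
So the common availability across everyone is 11:00-13:00, 16:00-16:30.

11:00-13:00, 16:00-16:30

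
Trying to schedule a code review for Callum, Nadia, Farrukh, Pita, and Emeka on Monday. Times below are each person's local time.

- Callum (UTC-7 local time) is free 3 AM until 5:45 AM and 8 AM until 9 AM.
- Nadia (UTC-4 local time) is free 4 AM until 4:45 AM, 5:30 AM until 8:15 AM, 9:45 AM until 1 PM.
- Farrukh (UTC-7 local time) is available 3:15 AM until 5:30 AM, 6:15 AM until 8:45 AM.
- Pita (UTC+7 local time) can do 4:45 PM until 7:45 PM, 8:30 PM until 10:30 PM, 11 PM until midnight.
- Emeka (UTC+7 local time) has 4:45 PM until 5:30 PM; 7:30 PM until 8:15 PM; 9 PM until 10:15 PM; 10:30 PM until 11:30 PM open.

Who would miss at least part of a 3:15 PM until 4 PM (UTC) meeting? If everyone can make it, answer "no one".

Emeka, Farrukh, Pita

Callum in UTC: 10:00-12:45, 15:00-16:00 (add 7h to convert from UTC-7).
Nadia in UTC: 08:00-08:45, 09:30-12:15, 13:45-17:00 (add 4h to convert from UTC-4).
Farrukh in UTC: 10:15-12:30, 13:15-15:45 (add 7h to convert from UTC-7).
Pita in UTC: 09:45-12:45, 13:30-15:30, 16:00-17:00 (subtract 7h to convert from UTC+7).
Emeka in UTC: 09:45-10:30, 12:30-13:15, 14:00-15:15, 15:30-16:30 (subtract 7h to convert from UTC+7).
Callum: free for 15:15-16:00. Nadia: free for 15:15-16:00. Farrukh: not fully free for 15:15-16:00. Pita: not fully free for 15:15-16:00. Emeka: not fully free for 15:15-16:00.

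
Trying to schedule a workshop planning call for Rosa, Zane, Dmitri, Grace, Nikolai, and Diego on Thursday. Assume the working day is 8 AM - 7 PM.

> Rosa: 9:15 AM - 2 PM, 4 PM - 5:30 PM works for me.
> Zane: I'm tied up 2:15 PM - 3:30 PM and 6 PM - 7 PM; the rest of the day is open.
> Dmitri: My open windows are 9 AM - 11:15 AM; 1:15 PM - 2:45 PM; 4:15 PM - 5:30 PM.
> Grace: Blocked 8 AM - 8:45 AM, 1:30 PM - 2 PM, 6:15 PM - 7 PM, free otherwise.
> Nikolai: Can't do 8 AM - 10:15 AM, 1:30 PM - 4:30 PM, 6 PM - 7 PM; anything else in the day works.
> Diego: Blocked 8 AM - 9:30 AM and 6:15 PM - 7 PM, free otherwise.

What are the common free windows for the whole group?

Rosa free: 09:15-14:00, 16:00-17:30.
Zane free: 08:00-14:15, 15:30-18:00 (invert busy blocks within the working day).
Dmitri free: 09:00-11:15, 13:15-14:45, 16:15-17:30.
Grace free: 08:45-13:30, 14:00-18:15 (invert busy blocks within the working day).
Nikolai free: 10:15-13:30, 16:30-18:00 (invert busy blocks within the working day).
Diego free: 09:30-18:15 (invert busy blocks within the working day).
Rosa ∩ Zane: 09:15-14:00, 16:00-17:30.
Rosa ∩ Zane ∩ Dmitri: 09:15-11:15, 13:15-14:00, 16:15-17:30.
Rosa ∩ Zane ∩ Dmitri ∩ Grace: 09:15-11:15, 13:15-13:30, 16:15-17:30.
Rosa ∩ Zane ∩ Dmitri ∩ Grace ∩ Nikolai: 10:15-11:15, 13:15-13:30, 16:30-17:30.
Rosa ∩ Zane ∩ Dmitri ∩ Grace ∩ Nikolai ∩ Diego: 10:15-11:15, 13:15-13:30, 16:30-17:30.

10:15-11:15, 13:15-13:30, 16:30-17:30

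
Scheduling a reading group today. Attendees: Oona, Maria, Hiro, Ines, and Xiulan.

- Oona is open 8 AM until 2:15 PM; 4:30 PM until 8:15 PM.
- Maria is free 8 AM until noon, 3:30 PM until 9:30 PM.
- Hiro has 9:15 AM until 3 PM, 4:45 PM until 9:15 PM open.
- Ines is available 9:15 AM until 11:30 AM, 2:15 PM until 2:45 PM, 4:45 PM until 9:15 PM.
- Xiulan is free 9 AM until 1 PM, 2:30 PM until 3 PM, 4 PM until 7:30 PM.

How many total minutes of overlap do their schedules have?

Oona ∩ Maria: 08:00-12:00, 16:30-20:15.
Oona ∩ Maria ∩ Hiro: 09:15-12:00, 16:45-20:15.
Oona ∩ Maria ∩ Hiro ∩ Ines: 09:15-11:30, 16:45-20:15.
Oona ∩ Maria ∩ Hiro ∩ Ines ∩ Xiulan: 09:15-11:30, 16:45-19:30.
Those are the intersection windows.
Summing the common windows: 135 + 165 = 300 minutes.

300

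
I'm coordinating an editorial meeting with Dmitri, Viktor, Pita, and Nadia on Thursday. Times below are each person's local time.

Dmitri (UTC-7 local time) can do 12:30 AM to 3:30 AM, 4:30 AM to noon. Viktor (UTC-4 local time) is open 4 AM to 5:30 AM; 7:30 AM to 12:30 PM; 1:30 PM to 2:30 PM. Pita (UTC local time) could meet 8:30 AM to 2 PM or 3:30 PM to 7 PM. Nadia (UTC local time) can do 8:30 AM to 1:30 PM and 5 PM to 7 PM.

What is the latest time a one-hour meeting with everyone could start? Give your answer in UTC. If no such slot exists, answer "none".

17:30

Dmitri in UTC: 07:30-10:30, 11:30-19:00 (add 7h to convert from UTC-7).
Viktor in UTC: 08:00-09:30, 11:30-16:30, 17:30-18:30 (add 4h to convert from UTC-4).
Pita in UTC: 08:30-14:00, 15:30-19:00.
Nadia in UTC: 08:30-13:30, 17:00-19:00.
Dmitri ∩ Viktor: 08:00-09:30, 11:30-16:30, 17:30-18:30.
Dmitri ∩ Viktor ∩ Pita: 08:30-09:30, 11:30-14:00, 15:30-16:30, 17:30-18:30.
Dmitri ∩ Viktor ∩ Pita ∩ Nadia: 08:30-09:30, 11:30-13:30, 17:30-18:30.
The last common window of at least 60 minutes is 17:30-18:30; a 60-minute meeting can start as late as 17:30 and still end by 18:30.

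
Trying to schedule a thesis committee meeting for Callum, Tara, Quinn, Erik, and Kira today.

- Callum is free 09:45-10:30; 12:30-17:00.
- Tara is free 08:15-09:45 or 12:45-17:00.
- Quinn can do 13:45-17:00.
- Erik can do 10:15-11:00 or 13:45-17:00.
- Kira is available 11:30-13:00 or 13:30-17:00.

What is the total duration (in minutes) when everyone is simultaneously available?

Callum ∩ Tara: 12:45-17:00.
Callum ∩ Tara ∩ Quinn: 13:45-17:00.
Callum ∩ Tara ∩ Quinn ∩ Erik: 13:45-17:00.
Callum ∩ Tara ∩ Quinn ∩ Erik ∩ Kira: 13:45-17:00.
That's a single block of 195 minutes.

195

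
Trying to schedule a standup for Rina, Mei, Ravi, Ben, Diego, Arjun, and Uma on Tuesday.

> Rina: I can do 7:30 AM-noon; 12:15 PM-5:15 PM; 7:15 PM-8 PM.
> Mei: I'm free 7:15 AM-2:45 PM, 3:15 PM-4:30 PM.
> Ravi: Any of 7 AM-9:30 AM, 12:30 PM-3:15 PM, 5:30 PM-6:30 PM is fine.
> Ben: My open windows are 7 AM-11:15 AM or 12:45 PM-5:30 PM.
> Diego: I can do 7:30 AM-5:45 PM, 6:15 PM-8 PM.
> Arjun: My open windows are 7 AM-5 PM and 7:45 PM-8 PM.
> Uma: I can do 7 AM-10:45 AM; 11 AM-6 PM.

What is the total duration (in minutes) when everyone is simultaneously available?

240

Rina ∩ Mei: 07:30-12:00, 12:15-14:45, 15:15-16:30.
Rina ∩ Mei ∩ Ravi: 07:30-09:30, 12:30-14:45.
Rina ∩ Mei ∩ Ravi ∩ Ben: 07:30-09:30, 12:45-14:45.
Rina ∩ Mei ∩ Ravi ∩ Ben ∩ Diego: 07:30-09:30, 12:45-14:45.
Rina ∩ Mei ∩ Ravi ∩ Ben ∩ Diego ∩ Arjun: 07:30-09:30, 12:45-14:45.
Rina ∩ Mei ∩ Ravi ∩ Ben ∩ Diego ∩ Arjun ∩ Uma: 07:30-09:30, 12:45-14:45.
Those are the intersection windows.
Summing the common windows: 120 + 120 = 240 minutes.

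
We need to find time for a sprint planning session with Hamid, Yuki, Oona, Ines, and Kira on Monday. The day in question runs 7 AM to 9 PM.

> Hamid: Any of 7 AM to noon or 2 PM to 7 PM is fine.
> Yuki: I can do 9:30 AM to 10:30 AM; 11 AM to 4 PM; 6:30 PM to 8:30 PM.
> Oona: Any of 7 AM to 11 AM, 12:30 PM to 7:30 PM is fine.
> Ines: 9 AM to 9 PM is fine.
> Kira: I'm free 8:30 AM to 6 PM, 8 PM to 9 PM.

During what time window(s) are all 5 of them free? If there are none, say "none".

Hamid ∩ Yuki: 09:30-10:30, 11:00-12:00, 14:00-16:00, 18:30-19:00.
Hamid ∩ Yuki ∩ Oona: 09:30-10:30, 14:00-16:00, 18:30-19:00.
Hamid ∩ Yuki ∩ Oona ∩ Ines: 09:30-10:30, 14:00-16:00, 18:30-19:00.
Hamid ∩ Yuki ∩ Oona ∩ Ines ∩ Kira: 09:30-10:30, 14:00-16:00.

09:30-10:30, 14:00-16:00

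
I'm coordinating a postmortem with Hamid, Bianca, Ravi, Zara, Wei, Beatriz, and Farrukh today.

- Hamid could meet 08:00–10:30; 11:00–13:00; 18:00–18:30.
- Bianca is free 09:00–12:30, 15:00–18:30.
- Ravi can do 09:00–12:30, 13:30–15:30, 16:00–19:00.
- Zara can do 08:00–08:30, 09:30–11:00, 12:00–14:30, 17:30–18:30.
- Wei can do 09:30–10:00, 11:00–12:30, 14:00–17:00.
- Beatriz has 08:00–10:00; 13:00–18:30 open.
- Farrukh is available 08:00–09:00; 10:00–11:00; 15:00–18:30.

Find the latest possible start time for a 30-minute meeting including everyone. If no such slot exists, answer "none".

none

Hamid ∩ Bianca: 09:00-10:30, 11:00-12:30, 18:00-18:30.
Hamid ∩ Bianca ∩ Ravi: 09:00-10:30, 11:00-12:30, 18:00-18:30.
Hamid ∩ Bianca ∩ Ravi ∩ Zara: 09:30-10:30, 12:00-12:30, 18:00-18:30.
Hamid ∩ Bianca ∩ Ravi ∩ Zara ∩ Wei: 09:30-10:00, 12:00-12:30.
Hamid ∩ Bianca ∩ Ravi ∩ Zara ∩ Wei ∩ Beatriz: 09:30-10:00.
Hamid ∩ Bianca ∩ Ravi ∩ Zara ∩ Wei ∩ Beatriz ∩ Farrukh: ∅.
There is no time when everyone is free.
No common window is at least 30 minutes long.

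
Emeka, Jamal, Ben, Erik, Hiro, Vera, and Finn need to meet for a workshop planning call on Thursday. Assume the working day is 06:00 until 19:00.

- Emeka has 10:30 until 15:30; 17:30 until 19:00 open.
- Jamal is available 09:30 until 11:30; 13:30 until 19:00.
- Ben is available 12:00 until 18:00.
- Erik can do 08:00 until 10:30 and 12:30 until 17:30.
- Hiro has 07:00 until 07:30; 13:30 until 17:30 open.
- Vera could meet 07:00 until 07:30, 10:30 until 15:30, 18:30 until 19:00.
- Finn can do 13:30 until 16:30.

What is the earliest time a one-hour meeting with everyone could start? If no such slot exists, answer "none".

Emeka ∩ Jamal: 10:30-11:30, 13:30-15:30, 17:30-19:00.
Emeka ∩ Jamal ∩ Ben: 13:30-15:30, 17:30-18:00.
Emeka ∩ Jamal ∩ Ben ∩ Erik: 13:30-15:30.
Emeka ∩ Jamal ∩ Ben ∩ Erik ∩ Hiro: 13:30-15:30.
Emeka ∩ Jamal ∩ Ben ∩ Erik ∩ Hiro ∩ Vera: 13:30-15:30.
Emeka ∩ Jamal ∩ Ben ∩ Erik ∩ Hiro ∩ Vera ∩ Finn: 13:30-15:30.
The first common window of at least 60 minutes is 13:30-15:30, so the earliest start is 13:30.

13:30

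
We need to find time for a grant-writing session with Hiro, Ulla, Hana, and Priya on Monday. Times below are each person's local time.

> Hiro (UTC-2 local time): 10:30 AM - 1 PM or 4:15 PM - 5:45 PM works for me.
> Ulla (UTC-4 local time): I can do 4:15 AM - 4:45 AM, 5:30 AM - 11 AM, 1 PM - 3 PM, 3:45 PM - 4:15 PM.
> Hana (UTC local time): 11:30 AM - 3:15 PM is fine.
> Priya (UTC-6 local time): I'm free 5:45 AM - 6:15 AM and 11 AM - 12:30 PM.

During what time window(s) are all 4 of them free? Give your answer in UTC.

none

Hiro in UTC: 12:30-15:00, 18:15-19:45 (add 2h to convert from UTC-2).
Ulla in UTC: 08:15-08:45, 09:30-15:00, 17:00-19:00, 19:45-20:15 (add 4h to convert from UTC-4).
Hana in UTC: 11:30-15:15.
Priya in UTC: 11:45-12:15, 17:00-18:30 (add 6h to convert from UTC-6).
Hiro ∩ Ulla: 12:30-15:00, 18:15-19:00.
Hiro ∩ Ulla ∩ Hana: 12:30-15:00.
Hiro ∩ Ulla ∩ Hana ∩ Priya: ∅.
There is no time when everyone is free.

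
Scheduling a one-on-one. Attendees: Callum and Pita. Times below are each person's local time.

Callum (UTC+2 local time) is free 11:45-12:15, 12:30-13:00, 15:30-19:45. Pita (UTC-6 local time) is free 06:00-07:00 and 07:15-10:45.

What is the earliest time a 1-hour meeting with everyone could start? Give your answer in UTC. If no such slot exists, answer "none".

13:30

Callum in UTC: 09:45-10:15, 10:30-11:00, 13:30-17:45 (subtract 2h to convert from UTC+2).
Pita in UTC: 12:00-13:00, 13:15-16:45 (add 6h to convert from UTC-6).
Callum ∩ Pita: 13:30-16:45.
The first common window of at least 60 minutes is 13:30-16:45, so the earliest start is 13:30.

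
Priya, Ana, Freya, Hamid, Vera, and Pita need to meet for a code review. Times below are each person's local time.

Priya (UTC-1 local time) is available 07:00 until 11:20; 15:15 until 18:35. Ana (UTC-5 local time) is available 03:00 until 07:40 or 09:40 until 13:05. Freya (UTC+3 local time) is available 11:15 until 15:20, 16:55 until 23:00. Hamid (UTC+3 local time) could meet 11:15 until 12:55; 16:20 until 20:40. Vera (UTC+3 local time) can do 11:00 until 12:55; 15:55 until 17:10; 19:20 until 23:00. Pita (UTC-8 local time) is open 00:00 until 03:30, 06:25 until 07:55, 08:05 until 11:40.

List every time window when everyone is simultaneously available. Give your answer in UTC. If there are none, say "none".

Priya in UTC: 08:00-12:20, 16:15-19:35 (add 1h to convert from UTC-1).
Ana in UTC: 08:00-12:40, 14:40-18:05 (add 5h to convert from UTC-5).
Freya in UTC: 08:15-12:20, 13:55-20:00 (subtract 3h to convert from UTC+3).
Hamid in UTC: 08:15-09:55, 13:20-17:40 (subtract 3h to convert from UTC+3).
Vera in UTC: 08:00-09:55, 12:55-14:10, 16:20-20:00 (subtract 3h to convert from UTC+3).
Pita in UTC: 08:00-11:30, 14:25-15:55, 16:05-19:40 (add 8h to convert from UTC-8).
Priya ∩ Ana: 08:00-12:20, 16:15-18:05.
Priya ∩ Ana ∩ Freya: 08:15-12:20, 16:15-18:05.
Priya ∩ Ana ∩ Freya ∩ Hamid: 08:15-09:55, 16:15-17:40.
Priya ∩ Ana ∩ Freya ∩ Hamid ∩ Vera: 08:15-09:55, 16:20-17:40.
Priya ∩ Ana ∩ Freya ∩ Hamid ∩ Vera ∩ Pita: 08:15-09:55, 16:20-17:40.

08:15-09:55, 16:20-17:40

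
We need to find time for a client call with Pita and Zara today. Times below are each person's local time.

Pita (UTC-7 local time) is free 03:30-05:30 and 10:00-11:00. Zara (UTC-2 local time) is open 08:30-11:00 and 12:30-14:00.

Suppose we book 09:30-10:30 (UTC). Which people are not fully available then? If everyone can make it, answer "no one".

Pita, Zara

Pita in UTC: 10:30-12:30, 17:00-18:00 (add 7h to convert from UTC-7).
Zara in UTC: 10:30-13:00, 14:30-16:00 (add 2h to convert from UTC-2).
Pita: not fully free for 09:30-10:30. Zara: not fully free for 09:30-10:30.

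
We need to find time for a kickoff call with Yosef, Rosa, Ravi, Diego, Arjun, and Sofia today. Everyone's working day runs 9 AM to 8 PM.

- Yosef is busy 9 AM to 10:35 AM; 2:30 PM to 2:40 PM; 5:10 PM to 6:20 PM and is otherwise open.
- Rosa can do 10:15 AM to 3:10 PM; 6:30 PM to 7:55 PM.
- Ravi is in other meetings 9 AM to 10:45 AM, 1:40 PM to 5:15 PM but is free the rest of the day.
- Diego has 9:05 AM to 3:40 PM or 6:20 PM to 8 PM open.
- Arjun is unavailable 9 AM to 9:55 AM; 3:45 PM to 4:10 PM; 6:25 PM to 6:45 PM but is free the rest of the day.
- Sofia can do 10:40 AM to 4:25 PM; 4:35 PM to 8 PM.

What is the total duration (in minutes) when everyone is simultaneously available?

Yosef free: 10:35-14:30, 14:40-17:10, 18:20-20:00 (invert busy blocks within the working day).
Rosa free: 10:15-15:10, 18:30-19:55.
Ravi free: 10:45-13:40, 17:15-20:00 (invert busy blocks within the working day).
Diego free: 09:05-15:40, 18:20-20:00.
Arjun free: 09:55-15:45, 16:10-18:25, 18:45-20:00 (invert busy blocks within the working day).
Sofia free: 10:40-16:25, 16:35-20:00.
Yosef ∩ Rosa: 10:35-14:30, 14:40-15:10, 18:30-19:55.
Yosef ∩ Rosa ∩ Ravi: 10:45-13:40, 18:30-19:55.
Yosef ∩ Rosa ∩ Ravi ∩ Diego: 10:45-13:40, 18:30-19:55.
Yosef ∩ Rosa ∩ Ravi ∩ Diego ∩ Arjun: 10:45-13:40, 18:45-19:55.
Yosef ∩ Rosa ∩ Ravi ∩ Diego ∩ Arjun ∩ Sofia: 10:45-13:40, 18:45-19:55.
So the common availability across everyone is 10:45-13:40, 18:45-19:55.
Summing the common windows: 175 + 70 = 245 minutes.

245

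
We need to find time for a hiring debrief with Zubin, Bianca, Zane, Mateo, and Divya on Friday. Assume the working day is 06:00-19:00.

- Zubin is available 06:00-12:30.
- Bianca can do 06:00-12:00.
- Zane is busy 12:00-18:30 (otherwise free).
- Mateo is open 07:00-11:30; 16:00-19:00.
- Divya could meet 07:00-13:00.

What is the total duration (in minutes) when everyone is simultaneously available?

Zubin free: 06:00-12:30.
Bianca free: 06:00-12:00.
Zane free: 06:00-12:00, 18:30-19:00 (invert busy blocks within the working day).
Mateo free: 07:00-11:30, 16:00-19:00.
Divya free: 07:00-13:00.
Zubin ∩ Bianca: 06:00-12:00.
Zubin ∩ Bianca ∩ Zane: 06:00-12:00.
Zubin ∩ Bianca ∩ Zane ∩ Mateo: 07:00-11:30.
Zubin ∩ Bianca ∩ Zane ∩ Mateo ∩ Divya: 07:00-11:30.
So the common availability across everyone is 07:00-11:30.
That's a single block of 270 minutes.

270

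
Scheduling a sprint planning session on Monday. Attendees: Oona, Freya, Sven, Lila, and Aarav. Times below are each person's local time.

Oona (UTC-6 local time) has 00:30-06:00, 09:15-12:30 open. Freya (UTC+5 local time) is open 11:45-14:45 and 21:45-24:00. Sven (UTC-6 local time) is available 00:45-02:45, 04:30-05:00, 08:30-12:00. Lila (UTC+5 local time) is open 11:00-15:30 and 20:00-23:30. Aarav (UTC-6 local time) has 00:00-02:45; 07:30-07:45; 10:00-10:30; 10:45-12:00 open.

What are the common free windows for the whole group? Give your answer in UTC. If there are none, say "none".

06:45-08:45, 16:45-18:00

Oona in UTC: 06:30-12:00, 15:15-18:30 (add 6h to convert from UTC-6).
Freya in UTC: 06:45-09:45, 16:45-19:00 (subtract 5h to convert from UTC+5).
Sven in UTC: 06:45-08:45, 10:30-11:00, 14:30-18:00 (add 6h to convert from UTC-6).
Lila in UTC: 06:00-10:30, 15:00-18:30 (subtract 5h to convert from UTC+5).
Aarav in UTC: 06:00-08:45, 13:30-13:45, 16:00-16:30, 16:45-18:00 (add 6h to convert from UTC-6).
Oona ∩ Freya: 06:45-09:45, 16:45-18:30.
Oona ∩ Freya ∩ Sven: 06:45-08:45, 16:45-18:00.
Oona ∩ Freya ∩ Sven ∩ Lila: 06:45-08:45, 16:45-18:00.
Oona ∩ Freya ∩ Sven ∩ Lila ∩ Aarav: 06:45-08:45, 16:45-18:00.
So the common availability across everyone is 06:45-08:45, 16:45-18:00.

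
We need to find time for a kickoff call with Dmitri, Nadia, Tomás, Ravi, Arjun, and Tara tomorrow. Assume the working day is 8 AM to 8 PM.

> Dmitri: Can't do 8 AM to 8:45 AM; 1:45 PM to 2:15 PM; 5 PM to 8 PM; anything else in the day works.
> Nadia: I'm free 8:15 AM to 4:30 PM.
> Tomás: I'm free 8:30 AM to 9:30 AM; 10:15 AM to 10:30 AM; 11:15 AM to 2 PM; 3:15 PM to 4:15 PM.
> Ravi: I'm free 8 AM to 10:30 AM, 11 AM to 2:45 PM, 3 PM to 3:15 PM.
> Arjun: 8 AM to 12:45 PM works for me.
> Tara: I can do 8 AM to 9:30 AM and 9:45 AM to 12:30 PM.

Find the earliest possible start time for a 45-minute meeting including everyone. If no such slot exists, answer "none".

Dmitri free: 08:45-13:45, 14:15-17:00 (invert busy blocks within the working day).
Nadia free: 08:15-16:30.
Tomás free: 08:30-09:30, 10:15-10:30, 11:15-14:00, 15:15-16:15.
Ravi free: 08:00-10:30, 11:00-14:45, 15:00-15:15.
Arjun free: 08:00-12:45.
Tara free: 08:00-09:30, 09:45-12:30.
Dmitri ∩ Nadia: 08:45-13:45, 14:15-16:30.
Dmitri ∩ Nadia ∩ Tomás: 08:45-09:30, 10:15-10:30, 11:15-13:45, 15:15-16:15.
Dmitri ∩ Nadia ∩ Tomás ∩ Ravi: 08:45-09:30, 10:15-10:30, 11:15-13:45.
Dmitri ∩ Nadia ∩ Tomás ∩ Ravi ∩ Arjun: 08:45-09:30, 10:15-10:30, 11:15-12:45.
Dmitri ∩ Nadia ∩ Tomás ∩ Ravi ∩ Arjun ∩ Tara: 08:45-09:30, 10:15-10:30, 11:15-12:30.
Those are the intersection windows.
The first common window of at least 45 minutes is 08:45-09:30, so the earliest start is 08:45.

08:45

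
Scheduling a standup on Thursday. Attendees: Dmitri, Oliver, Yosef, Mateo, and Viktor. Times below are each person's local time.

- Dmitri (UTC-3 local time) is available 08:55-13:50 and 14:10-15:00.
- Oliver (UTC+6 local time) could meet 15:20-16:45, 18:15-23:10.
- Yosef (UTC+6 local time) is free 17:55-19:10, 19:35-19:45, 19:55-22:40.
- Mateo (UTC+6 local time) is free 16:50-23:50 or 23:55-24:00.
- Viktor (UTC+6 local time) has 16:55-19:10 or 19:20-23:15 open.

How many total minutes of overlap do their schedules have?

230

Dmitri in UTC: 11:55-16:50, 17:10-18:00 (add 3h to convert from UTC-3).
Oliver in UTC: 09:20-10:45, 12:15-17:10 (subtract 6h to convert from UTC+6).
Yosef in UTC: 11:55-13:10, 13:35-13:45, 13:55-16:40 (subtract 6h to convert from UTC+6).
Mateo in UTC: 10:50-17:50, 17:55-18:00 (subtract 6h to convert from UTC+6).
Viktor in UTC: 10:55-13:10, 13:20-17:15 (subtract 6h to convert from UTC+6).
Dmitri ∩ Oliver: 12:15-16:50.
Dmitri ∩ Oliver ∩ Yosef: 12:15-13:10, 13:35-13:45, 13:55-16:40.
Dmitri ∩ Oliver ∩ Yosef ∩ Mateo: 12:15-13:10, 13:35-13:45, 13:55-16:40.
Dmitri ∩ Oliver ∩ Yosef ∩ Mateo ∩ Viktor: 12:15-13:10, 13:35-13:45, 13:55-16:40.
So the common availability across everyone is 12:15-13:10, 13:35-13:45, 13:55-16:40.
Summing the common windows: 55 + 10 + 165 = 230 minutes.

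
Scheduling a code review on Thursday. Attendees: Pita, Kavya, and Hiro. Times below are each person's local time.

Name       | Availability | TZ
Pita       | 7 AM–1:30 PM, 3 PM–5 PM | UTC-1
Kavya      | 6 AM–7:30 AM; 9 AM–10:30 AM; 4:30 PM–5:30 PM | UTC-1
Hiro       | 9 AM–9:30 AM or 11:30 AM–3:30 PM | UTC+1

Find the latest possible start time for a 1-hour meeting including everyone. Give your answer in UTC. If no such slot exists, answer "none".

Pita in UTC: 08:00-14:30, 16:00-18:00 (add 1h to convert from UTC-1).
Kavya in UTC: 07:00-08:30, 10:00-11:30, 17:30-18:30 (add 1h to convert from UTC-1).
Hiro in UTC: 08:00-08:30, 10:30-14:30 (subtract 1h to convert from UTC+1).
Pita ∩ Kavya: 08:00-08:30, 10:00-11:30, 17:30-18:00.
Pita ∩ Kavya ∩ Hiro: 08:00-08:30, 10:30-11:30.
So the common availability across everyone is 08:00-08:30, 10:30-11:30.
The last common window of at least 60 minutes is 10:30-11:30; a 60-minute meeting can start as late as 10:30 and still end by 11:30.

10:30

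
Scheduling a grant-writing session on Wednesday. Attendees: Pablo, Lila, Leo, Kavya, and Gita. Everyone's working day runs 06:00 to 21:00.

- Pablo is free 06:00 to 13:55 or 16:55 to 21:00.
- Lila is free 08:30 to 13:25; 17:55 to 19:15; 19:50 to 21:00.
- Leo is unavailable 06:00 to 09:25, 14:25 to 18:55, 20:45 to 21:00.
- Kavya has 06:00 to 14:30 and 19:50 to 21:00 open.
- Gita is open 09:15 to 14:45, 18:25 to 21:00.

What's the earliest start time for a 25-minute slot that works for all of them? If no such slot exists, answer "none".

09:25

Pablo free: 06:00-13:55, 16:55-21:00.
Lila free: 08:30-13:25, 17:55-19:15, 19:50-21:00.
Leo free: 09:25-14:25, 18:55-20:45 (invert busy blocks within the working day).
Kavya free: 06:00-14:30, 19:50-21:00.
Gita free: 09:15-14:45, 18:25-21:00.
Pablo ∩ Lila: 08:30-13:25, 17:55-19:15, 19:50-21:00.
Pablo ∩ Lila ∩ Leo: 09:25-13:25, 18:55-19:15, 19:50-20:45.
Pablo ∩ Lila ∩ Leo ∩ Kavya: 09:25-13:25, 19:50-20:45.
Pablo ∩ Lila ∩ Leo ∩ Kavya ∩ Gita: 09:25-13:25, 19:50-20:45.
The first common window of at least 25 minutes is 09:25-13:25, so the earliest start is 09:25.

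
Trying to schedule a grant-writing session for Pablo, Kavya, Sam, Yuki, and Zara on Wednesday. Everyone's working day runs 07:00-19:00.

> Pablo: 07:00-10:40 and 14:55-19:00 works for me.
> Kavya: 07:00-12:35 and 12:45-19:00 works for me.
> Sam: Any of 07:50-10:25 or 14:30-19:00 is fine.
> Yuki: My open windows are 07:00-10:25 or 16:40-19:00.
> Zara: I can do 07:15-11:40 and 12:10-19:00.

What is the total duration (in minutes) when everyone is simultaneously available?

295

Pablo ∩ Kavya: 07:00-10:40, 14:55-19:00.
Pablo ∩ Kavya ∩ Sam: 07:50-10:25, 14:55-19:00.
Pablo ∩ Kavya ∩ Sam ∩ Yuki: 07:50-10:25, 16:40-19:00.
Pablo ∩ Kavya ∩ Sam ∩ Yuki ∩ Zara: 07:50-10:25, 16:40-19:00.
Summing the common windows: 155 + 140 = 295 minutes.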